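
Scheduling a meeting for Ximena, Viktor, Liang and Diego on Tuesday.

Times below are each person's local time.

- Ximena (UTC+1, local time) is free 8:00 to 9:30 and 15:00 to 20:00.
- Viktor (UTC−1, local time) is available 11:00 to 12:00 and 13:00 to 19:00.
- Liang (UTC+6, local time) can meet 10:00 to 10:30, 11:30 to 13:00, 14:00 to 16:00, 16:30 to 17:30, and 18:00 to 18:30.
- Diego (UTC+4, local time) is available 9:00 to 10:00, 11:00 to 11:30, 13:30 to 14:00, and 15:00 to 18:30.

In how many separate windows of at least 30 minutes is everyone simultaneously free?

0

Ximena → UTC: 07:00–08:30, 14:00–19:00.
Viktor → UTC: 12:00–13:00, 14:00–20:00.
Liang → UTC: 04:00–04:30, 05:30–07:00, 08:00–10:00, 10:30–11:30, 12:00–12:30.
Diego → UTC: 05:00–06:00, 07:00–07:30, 09:30–10:00, 11:00–14:30.
Ximena ∩ Viktor: 14:00–19:00.
Ximena ∩ Viktor ∩ Liang: (none).
Ximena ∩ Viktor ∩ Liang ∩ Diego: (none).
Windows ≥ 30 min: (none).
That's 0 windows.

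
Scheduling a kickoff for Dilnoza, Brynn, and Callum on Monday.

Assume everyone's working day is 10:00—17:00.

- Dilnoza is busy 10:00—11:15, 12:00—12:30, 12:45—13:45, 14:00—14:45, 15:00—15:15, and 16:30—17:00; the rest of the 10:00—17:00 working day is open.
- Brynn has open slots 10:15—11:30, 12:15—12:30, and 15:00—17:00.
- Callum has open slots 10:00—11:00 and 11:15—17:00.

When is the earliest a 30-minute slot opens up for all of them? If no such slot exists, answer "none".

Dilnoza free within 10:00–17:00: 11:15–12:00, 12:30–12:45, 13:45–14:00, 14:45–15:00, 15:15–16:30.
Dilnoza ∩ Brynn: 11:15–11:30, 15:15–16:30.
Dilnoza ∩ Brynn ∩ Callum: 11:15–11:30, 15:15–16:30.
Windows ≥ 30 min: 15:15–16:30.
Earliest such window starts at 15:15.

15:15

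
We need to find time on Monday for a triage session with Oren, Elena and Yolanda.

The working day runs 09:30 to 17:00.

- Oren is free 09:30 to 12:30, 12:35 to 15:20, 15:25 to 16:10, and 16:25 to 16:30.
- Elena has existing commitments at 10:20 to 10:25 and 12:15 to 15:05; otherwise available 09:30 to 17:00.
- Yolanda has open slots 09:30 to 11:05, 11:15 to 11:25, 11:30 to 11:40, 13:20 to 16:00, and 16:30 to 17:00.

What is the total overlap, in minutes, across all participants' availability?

Elena free within 09:30–17:00: 09:30–10:20, 10:25–12:15, 15:05–17:00.
Oren ∩ Elena: 09:30–10:20, 10:25–12:15, 15:05–15:20, 15:25–16:10, 16:25–16:30.
Oren ∩ Elena ∩ Yolanda: 09:30–10:20, 10:25–11:05, 11:15–11:25, 11:30–11:40, 15:05–15:20, 15:25–16:00.
Total common minutes: 50 + 40 + 10 + 10 + 15 + 35 = 160.

160 minutes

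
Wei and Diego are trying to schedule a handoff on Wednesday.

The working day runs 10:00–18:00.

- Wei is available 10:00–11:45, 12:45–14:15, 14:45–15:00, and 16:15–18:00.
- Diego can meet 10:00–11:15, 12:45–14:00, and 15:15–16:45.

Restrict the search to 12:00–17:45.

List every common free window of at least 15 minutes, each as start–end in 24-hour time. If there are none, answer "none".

Wei ∩ Diego: 10:00–11:15, 12:45–14:00, 16:15–16:45.
Restricted to 12:00–17:45: 12:45–14:00, 16:15–16:45.
Windows ≥ 15 min: 12:45–14:00, 16:15–16:45.

12:45–14:00, 16:15–16:45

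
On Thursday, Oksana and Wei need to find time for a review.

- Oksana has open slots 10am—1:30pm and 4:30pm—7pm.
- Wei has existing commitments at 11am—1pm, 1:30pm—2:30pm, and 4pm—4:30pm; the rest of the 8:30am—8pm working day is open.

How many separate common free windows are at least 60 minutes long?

2

Wei free within 08:30–20:00: 08:30–11:00, 13:00–13:30, 14:30–16:00, 16:30–20:00.
Oksana ∩ Wei: 10:00–11:00, 13:00–13:30, 16:30–19:00.
Windows ≥ 60 min: 10:00–11:00, 16:30–19:00.
That's 2 windows.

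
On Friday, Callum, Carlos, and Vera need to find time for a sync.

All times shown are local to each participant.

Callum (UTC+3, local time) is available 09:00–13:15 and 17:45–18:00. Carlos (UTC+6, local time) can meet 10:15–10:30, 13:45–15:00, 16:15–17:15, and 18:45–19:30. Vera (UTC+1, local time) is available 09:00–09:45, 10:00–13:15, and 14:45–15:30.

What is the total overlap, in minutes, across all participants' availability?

Callum → UTC: 06:00–10:15, 14:45–15:00.
Carlos → UTC: 04:15–04:30, 07:45–09:00, 10:15–11:15, 12:45–13:30.
Vera → UTC: 08:00–08:45, 09:00–12:15, 13:45–14:30.
Callum ∩ Carlos: 07:45–09:00.
Callum ∩ Carlos ∩ Vera: 08:00–08:45.
Total common minutes: 45.

45 minutes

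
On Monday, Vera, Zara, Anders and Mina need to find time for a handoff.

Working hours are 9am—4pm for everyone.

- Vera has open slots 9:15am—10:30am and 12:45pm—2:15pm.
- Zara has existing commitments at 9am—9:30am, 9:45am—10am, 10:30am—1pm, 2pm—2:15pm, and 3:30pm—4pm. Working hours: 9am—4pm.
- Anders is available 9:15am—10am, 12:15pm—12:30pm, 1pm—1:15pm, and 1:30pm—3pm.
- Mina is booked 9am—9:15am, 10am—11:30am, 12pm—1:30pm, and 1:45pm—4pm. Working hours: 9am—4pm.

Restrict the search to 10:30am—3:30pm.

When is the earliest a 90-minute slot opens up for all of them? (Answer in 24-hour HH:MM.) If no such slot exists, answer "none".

none

Zara free within 09:00–16:00: 09:30–09:45, 10:00–10:30, 13:00–14:00, 14:15–15:30.
Mina free within 09:00–16:00: 09:15–10:00, 11:30–12:00, 13:30–13:45.
Vera ∩ Zara: 09:30–09:45, 10:00–10:30, 13:00–14:00.
Vera ∩ Zara ∩ Anders: 09:30–09:45, 13:00–13:15, 13:30–14:00.
Vera ∩ Zara ∩ Anders ∩ Mina: 09:30–09:45, 13:30–13:45.
Restricted to 10:30–15:30: 13:30–13:45.
Windows ≥ 90 min: (none).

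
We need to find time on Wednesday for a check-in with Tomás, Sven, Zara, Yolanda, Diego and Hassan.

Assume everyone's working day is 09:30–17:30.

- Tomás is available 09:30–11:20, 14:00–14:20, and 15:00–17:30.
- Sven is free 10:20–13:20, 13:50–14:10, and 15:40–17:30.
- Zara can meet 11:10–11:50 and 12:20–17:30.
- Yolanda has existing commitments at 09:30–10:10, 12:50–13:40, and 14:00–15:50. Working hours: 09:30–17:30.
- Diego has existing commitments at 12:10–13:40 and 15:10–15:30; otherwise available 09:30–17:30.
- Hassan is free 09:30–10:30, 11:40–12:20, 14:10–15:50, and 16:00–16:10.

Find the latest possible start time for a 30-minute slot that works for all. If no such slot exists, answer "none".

Yolanda free within 09:30–17:30: 10:10–12:50, 13:40–14:00, 15:50–17:30.
Diego free within 09:30–17:30: 09:30–12:10, 13:40–15:10, 15:30–17:30.
Tomás ∩ Sven: 10:20–11:20, 14:00–14:10, 15:40–17:30.
Tomás ∩ Sven ∩ Zara: 11:10–11:20, 14:00–14:10, 15:40–17:30.
Tomás ∩ Sven ∩ Zara ∩ Yolanda: 11:10–11:20, 15:50–17:30.
Tomás ∩ Sven ∩ Zara ∩ Yolanda ∩ Diego: 11:10–11:20, 15:50–17:30.
Tomás ∩ Sven ∩ Zara ∩ Yolanda ∩ Diego ∩ Hassan: 16:00–16:10.
Windows ≥ 30 min: (none).

none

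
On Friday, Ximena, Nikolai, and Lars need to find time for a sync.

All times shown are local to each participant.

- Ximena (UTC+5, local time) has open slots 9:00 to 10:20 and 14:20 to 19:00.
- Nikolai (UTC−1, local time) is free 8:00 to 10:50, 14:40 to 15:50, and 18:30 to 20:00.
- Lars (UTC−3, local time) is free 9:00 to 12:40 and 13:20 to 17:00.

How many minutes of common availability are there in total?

0 minutes

Ximena → UTC: 04:00–05:20, 09:20–14:00.
Nikolai → UTC: 09:00–11:50, 15:40–16:50, 19:30–21:00.
Lars → UTC: 12:00–15:40, 16:20–20:00.
Ximena ∩ Nikolai: 09:20–11:50.
Ximena ∩ Nikolai ∩ Lars: (none).
Total common minutes: 0.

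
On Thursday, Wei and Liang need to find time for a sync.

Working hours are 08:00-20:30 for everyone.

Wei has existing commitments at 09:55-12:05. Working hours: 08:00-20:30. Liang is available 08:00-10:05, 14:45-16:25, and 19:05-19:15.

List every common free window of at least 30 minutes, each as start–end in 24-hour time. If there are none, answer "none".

08:00–09:55, 14:45–16:25

Wei free within 08:00–20:30: 08:00–09:55, 12:05–20:30.
Wei ∩ Liang: 08:00–09:55, 14:45–16:25, 19:05–19:15.
Windows ≥ 30 min: 08:00–09:55, 14:45–16:25.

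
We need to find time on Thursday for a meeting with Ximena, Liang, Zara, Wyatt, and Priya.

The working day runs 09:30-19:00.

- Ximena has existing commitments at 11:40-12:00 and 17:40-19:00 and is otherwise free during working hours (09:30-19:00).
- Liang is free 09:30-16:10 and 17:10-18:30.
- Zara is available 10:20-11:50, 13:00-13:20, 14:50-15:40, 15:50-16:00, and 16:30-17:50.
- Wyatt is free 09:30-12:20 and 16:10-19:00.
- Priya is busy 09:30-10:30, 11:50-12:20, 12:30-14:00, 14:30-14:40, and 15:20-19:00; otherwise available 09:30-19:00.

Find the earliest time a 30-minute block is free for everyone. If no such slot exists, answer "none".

10:30

Ximena free within 09:30–19:00: 09:30–11:40, 12:00–17:40.
Priya free within 09:30–19:00: 10:30–11:50, 12:20–12:30, 14:00–14:30, 14:40–15:20.
Ximena ∩ Liang: 09:30–11:40, 12:00–16:10, 17:10–17:40.
Ximena ∩ Liang ∩ Zara: 10:20–11:40, 13:00–13:20, 14:50–15:40, 15:50–16:00, 17:10–17:40.
Ximena ∩ Liang ∩ Zara ∩ Wyatt: 10:20–11:40, 17:10–17:40.
Ximena ∩ Liang ∩ Zara ∩ Wyatt ∩ Priya: 10:30–11:40.
Windows ≥ 30 min: 10:30–11:40.
Earliest such window starts at 10:30.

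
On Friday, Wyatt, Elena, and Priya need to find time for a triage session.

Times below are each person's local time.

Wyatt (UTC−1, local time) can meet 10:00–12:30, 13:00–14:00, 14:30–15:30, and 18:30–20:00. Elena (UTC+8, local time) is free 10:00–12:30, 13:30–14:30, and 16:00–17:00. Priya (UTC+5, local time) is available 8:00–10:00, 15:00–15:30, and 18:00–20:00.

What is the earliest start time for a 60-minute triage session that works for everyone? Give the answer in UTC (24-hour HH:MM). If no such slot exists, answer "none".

none

Wyatt → UTC: 11:00–13:30, 14:00–15:00, 15:30–16:30, 19:30–21:00.
Elena → UTC: 02:00–04:30, 05:30–06:30, 08:00–09:00.
Priya → UTC: 03:00–05:00, 10:00–10:30, 13:00–15:00.
Wyatt ∩ Elena: (none).
Wyatt ∩ Elena ∩ Priya: (none).
Windows ≥ 60 min: (none).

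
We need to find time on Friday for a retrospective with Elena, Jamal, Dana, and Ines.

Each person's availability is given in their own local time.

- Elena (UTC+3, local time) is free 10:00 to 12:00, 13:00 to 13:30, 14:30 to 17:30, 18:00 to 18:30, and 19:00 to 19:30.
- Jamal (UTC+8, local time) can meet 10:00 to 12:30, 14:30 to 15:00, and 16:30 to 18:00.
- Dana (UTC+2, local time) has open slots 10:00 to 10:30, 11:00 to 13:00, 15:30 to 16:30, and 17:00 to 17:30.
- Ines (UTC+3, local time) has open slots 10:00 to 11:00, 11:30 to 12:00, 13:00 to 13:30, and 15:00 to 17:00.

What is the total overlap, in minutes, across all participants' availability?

0 minutes

Elena → UTC: 07:00–09:00, 10:00–10:30, 11:30–14:30, 15:00–15:30, 16:00–16:30.
Jamal → UTC: 02:00–04:30, 06:30–07:00, 08:30–10:00.
Dana → UTC: 08:00–08:30, 09:00–11:00, 13:30–14:30, 15:00–15:30.
Ines → UTC: 07:00–08:00, 08:30–09:00, 10:00–10:30, 12:00–14:00.
Elena ∩ Jamal: 08:30–09:00.
Elena ∩ Jamal ∩ Dana: (none).
Elena ∩ Jamal ∩ Dana ∩ Ines: (none).
Total common minutes: 0.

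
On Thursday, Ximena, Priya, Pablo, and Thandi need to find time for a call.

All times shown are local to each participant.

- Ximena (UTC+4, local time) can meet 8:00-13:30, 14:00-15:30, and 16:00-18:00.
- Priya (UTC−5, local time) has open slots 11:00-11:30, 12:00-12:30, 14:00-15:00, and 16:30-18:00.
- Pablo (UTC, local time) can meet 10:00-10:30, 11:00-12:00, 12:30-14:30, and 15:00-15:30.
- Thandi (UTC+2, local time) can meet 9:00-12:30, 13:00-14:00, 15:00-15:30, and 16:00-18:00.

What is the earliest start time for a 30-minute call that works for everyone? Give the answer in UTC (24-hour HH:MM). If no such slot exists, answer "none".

none

Ximena → UTC: 04:00–09:30, 10:00–11:30, 12:00–14:00.
Priya → UTC: 16:00–16:30, 17:00–17:30, 19:00–20:00, 21:30–23:00.
Pablo → UTC: 10:00–10:30, 11:00–12:00, 12:30–14:30, 15:00–15:30.
Thandi → UTC: 07:00–10:30, 11:00–12:00, 13:00–13:30, 14:00–16:00.
Ximena ∩ Priya: (none).
Ximena ∩ Priya ∩ Pablo: (none).
Ximena ∩ Priya ∩ Pablo ∩ Thandi: (none).
Windows ≥ 30 min: (none).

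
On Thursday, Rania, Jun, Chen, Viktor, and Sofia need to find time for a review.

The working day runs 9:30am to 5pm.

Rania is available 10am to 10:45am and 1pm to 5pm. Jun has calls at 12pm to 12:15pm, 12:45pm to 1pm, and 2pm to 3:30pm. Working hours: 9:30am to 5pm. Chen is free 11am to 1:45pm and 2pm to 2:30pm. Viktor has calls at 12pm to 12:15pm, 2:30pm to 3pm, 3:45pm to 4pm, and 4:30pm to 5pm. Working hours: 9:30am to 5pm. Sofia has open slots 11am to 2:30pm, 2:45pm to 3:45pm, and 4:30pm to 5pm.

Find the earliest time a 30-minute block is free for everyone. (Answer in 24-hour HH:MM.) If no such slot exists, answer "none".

13:00

Jun free within 09:30–17:00: 09:30–12:00, 12:15–12:45, 13:00–14:00, 15:30–17:00.
Viktor free within 09:30–17:00: 09:30–12:00, 12:15–14:30, 15:00–15:45, 16:00–16:30.
Rania ∩ Jun: 10:00–10:45, 13:00–14:00, 15:30–17:00.
Rania ∩ Jun ∩ Chen: 13:00–13:45.
Rania ∩ Jun ∩ Chen ∩ Viktor: 13:00–13:45.
Rania ∩ Jun ∩ Chen ∩ Viktor ∩ Sofia: 13:00–13:45.
Windows ≥ 30 min: 13:00–13:45.
Earliest such window starts at 13:00.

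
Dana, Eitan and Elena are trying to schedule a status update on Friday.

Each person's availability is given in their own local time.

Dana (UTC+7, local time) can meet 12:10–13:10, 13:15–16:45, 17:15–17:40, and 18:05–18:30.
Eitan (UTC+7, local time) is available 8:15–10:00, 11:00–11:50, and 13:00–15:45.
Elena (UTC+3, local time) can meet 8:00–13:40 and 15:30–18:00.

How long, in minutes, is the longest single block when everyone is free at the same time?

150 minutes

Dana → UTC: 05:10–06:10, 06:15–09:45, 10:15–10:40, 11:05–11:30.
Eitan → UTC: 01:15–03:00, 04:00–04:50, 06:00–08:45.
Elena → UTC: 05:00–10:40, 12:30–15:00.
Dana ∩ Eitan: 06:00–06:10, 06:15–08:45.
Dana ∩ Eitan ∩ Elena: 06:00–06:10, 06:15–08:45.
Common window lengths: 10, 150 min; longest is 150.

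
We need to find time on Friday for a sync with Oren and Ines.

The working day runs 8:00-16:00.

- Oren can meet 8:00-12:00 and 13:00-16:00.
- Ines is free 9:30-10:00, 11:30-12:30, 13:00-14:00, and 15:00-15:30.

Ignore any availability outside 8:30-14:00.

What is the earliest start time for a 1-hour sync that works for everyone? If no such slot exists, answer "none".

13:00

Oren ∩ Ines: 09:30–10:00, 11:30–12:00, 13:00–14:00, 15:00–15:30.
Restricted to 08:30–14:00: 09:30–10:00, 11:30–12:00, 13:00–14:00.
Windows ≥ 60 min: 13:00–14:00.
Earliest such window starts at 13:00.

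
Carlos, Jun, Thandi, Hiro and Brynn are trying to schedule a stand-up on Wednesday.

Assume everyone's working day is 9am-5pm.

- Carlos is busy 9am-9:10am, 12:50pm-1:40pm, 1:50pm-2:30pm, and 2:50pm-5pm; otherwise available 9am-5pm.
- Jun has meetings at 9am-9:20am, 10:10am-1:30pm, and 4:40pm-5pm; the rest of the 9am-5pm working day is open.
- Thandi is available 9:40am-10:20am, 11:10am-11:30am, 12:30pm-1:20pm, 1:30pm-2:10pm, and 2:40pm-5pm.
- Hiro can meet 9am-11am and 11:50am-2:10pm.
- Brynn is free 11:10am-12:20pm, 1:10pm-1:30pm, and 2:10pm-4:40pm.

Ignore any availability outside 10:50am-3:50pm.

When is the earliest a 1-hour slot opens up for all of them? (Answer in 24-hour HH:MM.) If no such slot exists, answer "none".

Carlos free within 09:00–17:00: 09:10–12:50, 13:40–13:50, 14:30–14:50.
Jun free within 09:00–17:00: 09:20–10:10, 13:30–16:40.
Carlos ∩ Jun: 09:20–10:10, 13:40–13:50, 14:30–14:50.
Carlos ∩ Jun ∩ Thandi: 09:40–10:10, 13:40–13:50, 14:40–14:50.
Carlos ∩ Jun ∩ Thandi ∩ Hiro: 09:40–10:10, 13:40–13:50.
Carlos ∩ Jun ∩ Thandi ∩ Hiro ∩ Brynn: (none).
Restricted to 10:50–15:50: (none).
Windows ≥ 60 min: (none).

none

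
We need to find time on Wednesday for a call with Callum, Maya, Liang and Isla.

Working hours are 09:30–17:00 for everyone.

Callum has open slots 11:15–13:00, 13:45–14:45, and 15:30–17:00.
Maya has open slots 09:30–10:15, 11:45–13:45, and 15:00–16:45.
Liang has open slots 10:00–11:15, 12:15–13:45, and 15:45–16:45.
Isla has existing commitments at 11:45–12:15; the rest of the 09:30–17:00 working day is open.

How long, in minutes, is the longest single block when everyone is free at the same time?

60 minutes

Isla free within 09:30–17:00: 09:30–11:45, 12:15–17:00.
Callum ∩ Maya: 11:45–13:00, 15:30–16:45.
Callum ∩ Maya ∩ Liang: 12:15–13:00, 15:45–16:45.
Callum ∩ Maya ∩ Liang ∩ Isla: 12:15–13:00, 15:45–16:45.
Common window lengths: 45, 60 min; longest is 60.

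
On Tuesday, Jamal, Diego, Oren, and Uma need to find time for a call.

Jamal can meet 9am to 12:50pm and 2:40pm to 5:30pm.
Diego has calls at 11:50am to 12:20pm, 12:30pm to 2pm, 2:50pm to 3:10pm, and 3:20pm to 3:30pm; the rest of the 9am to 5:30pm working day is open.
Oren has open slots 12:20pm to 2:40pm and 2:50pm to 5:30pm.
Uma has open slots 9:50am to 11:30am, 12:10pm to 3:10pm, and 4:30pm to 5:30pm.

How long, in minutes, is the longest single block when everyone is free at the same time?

Diego free within 09:00–17:30: 09:00–11:50, 12:20–12:30, 14:00–14:50, 15:10–15:20, 15:30–17:30.
Jamal ∩ Diego: 09:00–11:50, 12:20–12:30, 14:40–14:50, 15:10–15:20, 15:30–17:30.
Jamal ∩ Diego ∩ Oren: 12:20–12:30, 15:10–15:20, 15:30–17:30.
Jamal ∩ Diego ∩ Oren ∩ Uma: 12:20–12:30, 16:30–17:30.
Common window lengths: 10, 60 min; longest is 60.

60 minutes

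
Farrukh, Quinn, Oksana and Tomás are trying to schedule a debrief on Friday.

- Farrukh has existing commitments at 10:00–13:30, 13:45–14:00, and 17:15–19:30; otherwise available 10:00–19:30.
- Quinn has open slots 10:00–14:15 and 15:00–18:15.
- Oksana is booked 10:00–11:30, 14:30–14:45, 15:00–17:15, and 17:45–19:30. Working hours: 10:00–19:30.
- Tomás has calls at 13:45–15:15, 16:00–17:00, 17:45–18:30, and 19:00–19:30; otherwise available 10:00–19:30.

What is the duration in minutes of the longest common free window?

15 minutes

Farrukh free within 10:00–19:30: 13:30–13:45, 14:00–17:15.
Oksana free within 10:00–19:30: 11:30–14:30, 14:45–15:00, 17:15–17:45.
Tomás free within 10:00–19:30: 10:00–13:45, 15:15–16:00, 17:00–17:45, 18:30–19:00.
Farrukh ∩ Quinn: 13:30–13:45, 14:00–14:15, 15:00–17:15.
Farrukh ∩ Quinn ∩ Oksana: 13:30–13:45, 14:00–14:15.
Farrukh ∩ Quinn ∩ Oksana ∩ Tomás: 13:30–13:45.
Single common window of 15 minutes.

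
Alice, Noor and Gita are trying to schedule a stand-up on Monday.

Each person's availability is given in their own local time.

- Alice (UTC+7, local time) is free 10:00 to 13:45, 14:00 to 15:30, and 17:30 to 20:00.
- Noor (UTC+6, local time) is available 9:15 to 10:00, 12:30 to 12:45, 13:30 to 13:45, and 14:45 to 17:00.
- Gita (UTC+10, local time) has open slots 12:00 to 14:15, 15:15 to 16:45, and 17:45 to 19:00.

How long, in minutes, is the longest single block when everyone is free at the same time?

45 minutes

Alice → UTC: 03:00–06:45, 07:00–08:30, 10:30–13:00.
Noor → UTC: 03:15–04:00, 06:30–06:45, 07:30–07:45, 08:45–11:00.
Gita → UTC: 02:00–04:15, 05:15–06:45, 07:45–09:00.
Alice ∩ Noor: 03:15–04:00, 06:30–06:45, 07:30–07:45, 10:30–11:00.
Alice ∩ Noor ∩ Gita: 03:15–04:00, 06:30–06:45.
Common window lengths: 45, 15 min; longest is 45.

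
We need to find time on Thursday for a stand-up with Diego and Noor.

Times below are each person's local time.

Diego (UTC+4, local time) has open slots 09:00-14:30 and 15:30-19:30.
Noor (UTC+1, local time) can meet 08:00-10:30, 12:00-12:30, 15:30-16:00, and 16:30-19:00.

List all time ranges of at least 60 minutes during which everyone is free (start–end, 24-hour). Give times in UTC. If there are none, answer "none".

07:00–09:30

Diego → UTC: 05:00–10:30, 11:30–15:30.
Noor → UTC: 07:00–09:30, 11:00–11:30, 14:30–15:00, 15:30–18:00.
Diego ∩ Noor: 07:00–09:30, 14:30–15:00.
Windows ≥ 60 min: 07:00–09:30.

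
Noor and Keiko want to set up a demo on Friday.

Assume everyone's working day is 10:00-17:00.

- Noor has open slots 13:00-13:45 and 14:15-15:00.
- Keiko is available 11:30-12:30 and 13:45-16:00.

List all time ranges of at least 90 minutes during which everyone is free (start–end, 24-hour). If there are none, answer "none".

Noor ∩ Keiko: 14:15–15:00.
Windows ≥ 90 min: (none).

none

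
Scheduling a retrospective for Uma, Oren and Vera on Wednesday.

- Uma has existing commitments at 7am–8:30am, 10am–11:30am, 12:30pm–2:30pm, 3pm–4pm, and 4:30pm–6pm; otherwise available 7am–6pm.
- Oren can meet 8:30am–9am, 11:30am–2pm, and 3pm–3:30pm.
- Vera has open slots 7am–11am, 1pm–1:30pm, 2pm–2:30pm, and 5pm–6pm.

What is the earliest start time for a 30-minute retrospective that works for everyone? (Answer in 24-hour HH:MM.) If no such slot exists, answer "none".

08:30

Uma free within 07:00–18:00: 08:30–10:00, 11:30–12:30, 14:30–15:00, 16:00–16:30.
Uma ∩ Oren: 08:30–09:00, 11:30–12:30.
Uma ∩ Oren ∩ Vera: 08:30–09:00.
Windows ≥ 30 min: 08:30–09:00.
Earliest such window starts at 08:30.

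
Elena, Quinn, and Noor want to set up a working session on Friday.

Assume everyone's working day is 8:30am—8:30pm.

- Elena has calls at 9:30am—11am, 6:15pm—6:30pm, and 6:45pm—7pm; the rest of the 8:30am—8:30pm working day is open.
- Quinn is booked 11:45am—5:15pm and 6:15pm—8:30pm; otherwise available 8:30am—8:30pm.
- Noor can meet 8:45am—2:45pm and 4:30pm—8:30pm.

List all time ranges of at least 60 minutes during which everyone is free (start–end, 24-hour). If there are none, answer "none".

Elena free within 08:30–20:30: 08:30–09:30, 11:00–18:15, 18:30–18:45, 19:00–20:30.
Quinn free within 08:30–20:30: 08:30–11:45, 17:15–18:15.
Elena ∩ Quinn: 08:30–09:30, 11:00–11:45, 17:15–18:15.
Elena ∩ Quinn ∩ Noor: 08:45–09:30, 11:00–11:45, 17:15–18:15.
Windows ≥ 60 min: 17:15–18:15.

17:15–18:15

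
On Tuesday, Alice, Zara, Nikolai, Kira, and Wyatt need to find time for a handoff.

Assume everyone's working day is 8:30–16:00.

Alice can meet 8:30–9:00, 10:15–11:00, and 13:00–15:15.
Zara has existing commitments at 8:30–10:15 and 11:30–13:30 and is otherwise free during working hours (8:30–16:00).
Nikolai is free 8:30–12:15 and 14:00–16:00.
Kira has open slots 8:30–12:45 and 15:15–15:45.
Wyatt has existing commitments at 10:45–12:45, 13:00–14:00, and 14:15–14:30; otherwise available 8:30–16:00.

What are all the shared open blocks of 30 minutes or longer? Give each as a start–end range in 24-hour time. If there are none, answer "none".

Zara free within 08:30–16:00: 10:15–11:30, 13:30–16:00.
Wyatt free within 08:30–16:00: 08:30–10:45, 12:45–13:00, 14:00–14:15, 14:30–16:00.
Alice ∩ Zara: 10:15–11:00, 13:30–15:15.
Alice ∩ Zara ∩ Nikolai: 10:15–11:00, 14:00–15:15.
Alice ∩ Zara ∩ Nikolai ∩ Kira: 10:15–11:00.
Alice ∩ Zara ∩ Nikolai ∩ Kira ∩ Wyatt: 10:15–10:45.
Windows ≥ 30 min: 10:15–10:45.

10:15–10:45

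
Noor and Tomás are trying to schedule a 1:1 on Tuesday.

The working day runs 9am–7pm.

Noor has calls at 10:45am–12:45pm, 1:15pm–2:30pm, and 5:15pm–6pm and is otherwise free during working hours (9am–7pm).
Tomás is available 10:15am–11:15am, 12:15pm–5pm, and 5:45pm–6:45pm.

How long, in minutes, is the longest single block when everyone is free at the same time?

150 minutes

Noor free within 09:00–19:00: 09:00–10:45, 12:45–13:15, 14:30–17:15, 18:00–19:00.
Noor ∩ Tomás: 10:15–10:45, 12:45–13:15, 14:30–17:00, 18:00–18:45.
Common window lengths: 30, 30, 150, 45 min; longest is 150.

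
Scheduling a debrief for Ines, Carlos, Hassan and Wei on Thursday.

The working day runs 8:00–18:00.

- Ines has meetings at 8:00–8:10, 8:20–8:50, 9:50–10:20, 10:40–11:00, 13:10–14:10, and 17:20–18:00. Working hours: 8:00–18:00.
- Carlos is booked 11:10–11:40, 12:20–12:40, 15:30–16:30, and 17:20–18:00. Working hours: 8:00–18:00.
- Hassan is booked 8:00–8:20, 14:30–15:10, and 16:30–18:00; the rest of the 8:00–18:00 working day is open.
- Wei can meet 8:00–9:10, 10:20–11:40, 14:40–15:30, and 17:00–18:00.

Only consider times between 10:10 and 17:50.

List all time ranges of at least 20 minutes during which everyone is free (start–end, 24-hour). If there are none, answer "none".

Ines free within 08:00–18:00: 08:10–08:20, 08:50–09:50, 10:20–10:40, 11:00–13:10, 14:10–17:20.
Carlos free within 08:00–18:00: 08:00–11:10, 11:40–12:20, 12:40–15:30, 16:30–17:20.
Hassan free within 08:00–18:00: 08:20–14:30, 15:10–16:30.
Ines ∩ Carlos: 08:10–08:20, 08:50–09:50, 10:20–10:40, 11:00–11:10, 11:40–12:20, 12:40–13:10, 14:10–15:30, 16:30–17:20.
Ines ∩ Carlos ∩ Hassan: 08:50–09:50, 10:20–10:40, 11:00–11:10, 11:40–12:20, 12:40–13:10, 14:10–14:30, 15:10–15:30.
Ines ∩ Carlos ∩ Hassan ∩ Wei: 08:50–09:10, 10:20–10:40, 11:00–11:10, 15:10–15:30.
Restricted to 10:10–17:50: 10:20–10:40, 11:00–11:10, 15:10–15:30.
Windows ≥ 20 min: 10:20–10:40, 15:10–15:30.

10:20–10:40, 15:10–15:30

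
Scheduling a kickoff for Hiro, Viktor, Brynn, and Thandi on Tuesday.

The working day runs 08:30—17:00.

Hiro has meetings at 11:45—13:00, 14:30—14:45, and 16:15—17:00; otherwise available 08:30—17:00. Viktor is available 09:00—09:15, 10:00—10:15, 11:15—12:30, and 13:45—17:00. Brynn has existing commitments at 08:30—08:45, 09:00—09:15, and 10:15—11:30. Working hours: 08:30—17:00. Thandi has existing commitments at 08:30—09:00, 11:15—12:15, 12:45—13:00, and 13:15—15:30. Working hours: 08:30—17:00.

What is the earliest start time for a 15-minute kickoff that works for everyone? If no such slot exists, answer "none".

10:00

Hiro free within 08:30–17:00: 08:30–11:45, 13:00–14:30, 14:45–16:15.
Brynn free within 08:30–17:00: 08:45–09:00, 09:15–10:15, 11:30–17:00.
Thandi free within 08:30–17:00: 09:00–11:15, 12:15–12:45, 13:00–13:15, 15:30–17:00.
Hiro ∩ Viktor: 09:00–09:15, 10:00–10:15, 11:15–11:45, 13:45–14:30, 14:45–16:15.
Hiro ∩ Viktor ∩ Brynn: 10:00–10:15, 11:30–11:45, 13:45–14:30, 14:45–16:15.
Hiro ∩ Viktor ∩ Brynn ∩ Thandi: 10:00–10:15, 15:30–16:15.
Windows ≥ 15 min: 10:00–10:15, 15:30–16:15.
Earliest such window starts at 10:00.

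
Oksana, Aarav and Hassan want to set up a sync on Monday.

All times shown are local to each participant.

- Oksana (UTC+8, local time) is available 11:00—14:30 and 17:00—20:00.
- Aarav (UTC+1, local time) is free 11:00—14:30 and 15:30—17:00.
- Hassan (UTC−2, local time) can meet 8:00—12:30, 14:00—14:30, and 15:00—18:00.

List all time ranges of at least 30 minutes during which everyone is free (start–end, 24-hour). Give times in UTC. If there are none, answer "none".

10:00–12:00

Oksana → UTC: 03:00–06:30, 09:00–12:00.
Aarav → UTC: 10:00–13:30, 14:30–16:00.
Hassan → UTC: 10:00–14:30, 16:00–16:30, 17:00–20:00.
Oksana ∩ Aarav: 10:00–12:00.
Oksana ∩ Aarav ∩ Hassan: 10:00–12:00.
Windows ≥ 30 min: 10:00–12:00.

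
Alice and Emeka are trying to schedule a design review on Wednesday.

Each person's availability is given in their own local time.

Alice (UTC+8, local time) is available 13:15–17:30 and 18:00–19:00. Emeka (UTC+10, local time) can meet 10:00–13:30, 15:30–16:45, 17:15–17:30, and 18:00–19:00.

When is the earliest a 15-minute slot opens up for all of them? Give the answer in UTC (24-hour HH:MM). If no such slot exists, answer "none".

Alice → UTC: 05:15–09:30, 10:00–11:00.
Emeka → UTC: 00:00–03:30, 05:30–06:45, 07:15–07:30, 08:00–09:00.
Alice ∩ Emeka: 05:30–06:45, 07:15–07:30, 08:00–09:00.
Windows ≥ 15 min: 05:30–06:45, 07:15–07:30, 08:00–09:00.
Earliest such window starts at 05:30.

05:30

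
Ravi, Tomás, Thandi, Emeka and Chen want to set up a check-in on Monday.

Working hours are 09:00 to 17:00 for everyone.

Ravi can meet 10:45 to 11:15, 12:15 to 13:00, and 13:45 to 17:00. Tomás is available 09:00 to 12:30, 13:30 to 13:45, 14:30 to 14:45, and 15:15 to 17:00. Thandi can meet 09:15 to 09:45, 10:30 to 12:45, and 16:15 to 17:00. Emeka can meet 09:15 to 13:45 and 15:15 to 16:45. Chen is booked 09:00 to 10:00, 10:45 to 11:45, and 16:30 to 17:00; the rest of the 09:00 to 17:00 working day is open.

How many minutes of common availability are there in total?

30 minutes

Chen free within 09:00–17:00: 10:00–10:45, 11:45–16:30.
Ravi ∩ Tomás: 10:45–11:15, 12:15–12:30, 14:30–14:45, 15:15–17:00.
Ravi ∩ Tomás ∩ Thandi: 10:45–11:15, 12:15–12:30, 16:15–17:00.
Ravi ∩ Tomás ∩ Thandi ∩ Emeka: 10:45–11:15, 12:15–12:30, 16:15–16:45.
Ravi ∩ Tomás ∩ Thandi ∩ Emeka ∩ Chen: 12:15–12:30, 16:15–16:30.
Total common minutes: 15 + 15 = 30.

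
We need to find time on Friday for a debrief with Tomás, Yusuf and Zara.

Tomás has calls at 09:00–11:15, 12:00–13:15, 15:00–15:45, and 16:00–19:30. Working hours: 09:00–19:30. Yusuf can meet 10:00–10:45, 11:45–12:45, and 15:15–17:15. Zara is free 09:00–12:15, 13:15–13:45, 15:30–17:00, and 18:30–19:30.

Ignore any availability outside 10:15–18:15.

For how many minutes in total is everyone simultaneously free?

30 minutes

Tomás free within 09:00–19:30: 11:15–12:00, 13:15–15:00, 15:45–16:00.
Tomás ∩ Yusuf: 11:45–12:00, 15:45–16:00.
Tomás ∩ Yusuf ∩ Zara: 11:45–12:00, 15:45–16:00.
Restricted to 10:15–18:15: 11:45–12:00, 15:45–16:00.
Total common minutes: 15 + 15 = 30.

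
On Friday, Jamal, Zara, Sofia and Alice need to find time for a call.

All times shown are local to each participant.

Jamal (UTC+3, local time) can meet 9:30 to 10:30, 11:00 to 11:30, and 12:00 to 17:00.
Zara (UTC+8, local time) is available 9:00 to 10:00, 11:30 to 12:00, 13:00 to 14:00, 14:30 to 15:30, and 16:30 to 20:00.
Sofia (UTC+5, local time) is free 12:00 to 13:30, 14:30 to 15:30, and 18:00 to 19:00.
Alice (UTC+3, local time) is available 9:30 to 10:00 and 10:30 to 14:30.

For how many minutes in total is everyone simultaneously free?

Jamal → UTC: 06:30–07:30, 08:00–08:30, 09:00–14:00.
Zara → UTC: 01:00–02:00, 03:30–04:00, 05:00–06:00, 06:30–07:30, 08:30–12:00.
Sofia → UTC: 07:00–08:30, 09:30–10:30, 13:00–14:00.
Alice → UTC: 06:30–07:00, 07:30–11:30.
Jamal ∩ Zara: 06:30–07:30, 09:00–12:00.
Jamal ∩ Zara ∩ Sofia: 07:00–07:30, 09:30–10:30.
Jamal ∩ Zara ∩ Sofia ∩ Alice: 09:30–10:30.
Total common minutes: 60.

60 minutes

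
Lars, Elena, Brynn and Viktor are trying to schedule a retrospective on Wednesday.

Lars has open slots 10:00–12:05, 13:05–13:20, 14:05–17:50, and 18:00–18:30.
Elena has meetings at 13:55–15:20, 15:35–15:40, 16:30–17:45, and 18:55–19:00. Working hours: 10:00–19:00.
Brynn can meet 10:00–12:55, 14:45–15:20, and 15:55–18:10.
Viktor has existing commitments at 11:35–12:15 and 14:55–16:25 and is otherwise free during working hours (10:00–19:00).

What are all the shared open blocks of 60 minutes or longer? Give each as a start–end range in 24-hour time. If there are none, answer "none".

10:00–11:35

Elena free within 10:00–19:00: 10:00–13:55, 15:20–15:35, 15:40–16:30, 17:45–18:55.
Viktor free within 10:00–19:00: 10:00–11:35, 12:15–14:55, 16:25–19:00.
Lars ∩ Elena: 10:00–12:05, 13:05–13:20, 15:20–15:35, 15:40–16:30, 17:45–17:50, 18:00–18:30.
Lars ∩ Elena ∩ Brynn: 10:00–12:05, 15:55–16:30, 17:45–17:50, 18:00–18:10.
Lars ∩ Elena ∩ Brynn ∩ Viktor: 10:00–11:35, 16:25–16:30, 17:45–17:50, 18:00–18:10.
Windows ≥ 60 min: 10:00–11:35.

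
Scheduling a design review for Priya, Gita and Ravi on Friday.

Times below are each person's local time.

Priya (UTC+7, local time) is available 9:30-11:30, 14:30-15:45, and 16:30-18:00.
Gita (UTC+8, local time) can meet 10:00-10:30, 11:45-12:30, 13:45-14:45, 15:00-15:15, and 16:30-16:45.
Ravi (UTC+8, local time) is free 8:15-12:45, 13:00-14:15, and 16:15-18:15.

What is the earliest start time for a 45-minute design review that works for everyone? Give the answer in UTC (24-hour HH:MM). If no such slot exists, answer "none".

Priya → UTC: 02:30–04:30, 07:30–08:45, 09:30–11:00.
Gita → UTC: 02:00–02:30, 03:45–04:30, 05:45–06:45, 07:00–07:15, 08:30–08:45.
Ravi → UTC: 00:15–04:45, 05:00–06:15, 08:15–10:15.
Priya ∩ Gita: 03:45–04:30, 08:30–08:45.
Priya ∩ Gita ∩ Ravi: 03:45–04:30, 08:30–08:45.
Windows ≥ 45 min: 03:45–04:30.
Earliest such window starts at 03:45.

03:45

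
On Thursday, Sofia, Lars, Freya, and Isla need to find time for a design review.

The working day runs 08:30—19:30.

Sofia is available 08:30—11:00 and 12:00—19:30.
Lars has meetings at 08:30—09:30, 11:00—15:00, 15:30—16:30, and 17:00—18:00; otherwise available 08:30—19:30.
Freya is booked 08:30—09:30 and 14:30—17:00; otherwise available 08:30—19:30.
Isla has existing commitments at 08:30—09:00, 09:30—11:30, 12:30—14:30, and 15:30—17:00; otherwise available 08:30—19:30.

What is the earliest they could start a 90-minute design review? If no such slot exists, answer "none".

18:00

Lars free within 08:30–19:30: 09:30–11:00, 15:00–15:30, 16:30–17:00, 18:00–19:30.
Freya free within 08:30–19:30: 09:30–14:30, 17:00–19:30.
Isla free within 08:30–19:30: 09:00–09:30, 11:30–12:30, 14:30–15:30, 17:00–19:30.
Sofia ∩ Lars: 09:30–11:00, 15:00–15:30, 16:30–17:00, 18:00–19:30.
Sofia ∩ Lars ∩ Freya: 09:30–11:00, 18:00–19:30.
Sofia ∩ Lars ∩ Freya ∩ Isla: 18:00–19:30.
Windows ≥ 90 min: 18:00–19:30.
Earliest such window starts at 18:00.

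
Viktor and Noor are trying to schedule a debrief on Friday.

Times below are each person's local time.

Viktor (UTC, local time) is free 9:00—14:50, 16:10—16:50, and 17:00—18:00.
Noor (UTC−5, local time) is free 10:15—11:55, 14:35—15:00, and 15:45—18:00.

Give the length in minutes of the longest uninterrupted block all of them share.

40 minutes

Viktor → UTC: 09:00–14:50, 16:10–16:50, 17:00–18:00.
Noor → UTC: 15:15–16:55, 19:35–20:00, 20:45–23:00.
Viktor ∩ Noor: 16:10–16:50.
Single common window of 40 minutes.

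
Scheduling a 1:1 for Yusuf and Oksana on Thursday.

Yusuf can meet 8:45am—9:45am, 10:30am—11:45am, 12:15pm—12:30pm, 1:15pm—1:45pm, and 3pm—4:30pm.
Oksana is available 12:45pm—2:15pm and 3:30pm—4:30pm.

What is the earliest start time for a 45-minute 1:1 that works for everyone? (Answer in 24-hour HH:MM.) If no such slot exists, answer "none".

15:30

Yusuf ∩ Oksana: 13:15–13:45, 15:30–16:30.
Windows ≥ 45 min: 15:30–16:30.
Earliest such window starts at 15:30.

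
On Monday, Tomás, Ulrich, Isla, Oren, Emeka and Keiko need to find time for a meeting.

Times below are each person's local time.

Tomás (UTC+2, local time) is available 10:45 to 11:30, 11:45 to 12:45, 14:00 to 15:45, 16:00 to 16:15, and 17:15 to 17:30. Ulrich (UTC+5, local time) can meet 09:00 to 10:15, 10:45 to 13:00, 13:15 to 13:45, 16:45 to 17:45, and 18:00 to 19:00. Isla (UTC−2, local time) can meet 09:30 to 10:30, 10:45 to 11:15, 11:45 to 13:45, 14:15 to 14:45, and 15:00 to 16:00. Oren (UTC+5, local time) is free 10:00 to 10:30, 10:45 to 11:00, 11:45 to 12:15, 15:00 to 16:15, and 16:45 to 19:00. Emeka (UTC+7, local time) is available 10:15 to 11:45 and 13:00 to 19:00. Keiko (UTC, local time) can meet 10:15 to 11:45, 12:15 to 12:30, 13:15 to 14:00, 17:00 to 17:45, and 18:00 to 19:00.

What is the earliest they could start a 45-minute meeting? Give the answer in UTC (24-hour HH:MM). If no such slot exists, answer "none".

Tomás → UTC: 08:45–09:30, 09:45–10:45, 12:00–13:45, 14:00–14:15, 15:15–15:30.
Ulrich → UTC: 04:00–05:15, 05:45–08:00, 08:15–08:45, 11:45–12:45, 13:00–14:00.
Isla → UTC: 11:30–12:30, 12:45–13:15, 13:45–15:45, 16:15–16:45, 17:00–18:00.
Oren → UTC: 05:00–05:30, 05:45–06:00, 06:45–07:15, 10:00–11:15, 11:45–14:00.
Emeka → UTC: 03:15–04:45, 06:00–12:00.
Keiko → UTC: 10:15–11:45, 12:15–12:30, 13:15–14:00, 17:00–17:45, 18:00–19:00.
Tomás ∩ Ulrich: 12:00–12:45, 13:00–13:45.
Tomás ∩ Ulrich ∩ Isla: 12:00–12:30, 13:00–13:15.
Tomás ∩ Ulrich ∩ Isla ∩ Oren: 12:00–12:30, 13:00–13:15.
Tomás ∩ Ulrich ∩ Isla ∩ Oren ∩ Emeka: (none).
Tomás ∩ Ulrich ∩ Isla ∩ Oren ∩ Emeka ∩ Keiko: (none).
Windows ≥ 45 min: (none).

none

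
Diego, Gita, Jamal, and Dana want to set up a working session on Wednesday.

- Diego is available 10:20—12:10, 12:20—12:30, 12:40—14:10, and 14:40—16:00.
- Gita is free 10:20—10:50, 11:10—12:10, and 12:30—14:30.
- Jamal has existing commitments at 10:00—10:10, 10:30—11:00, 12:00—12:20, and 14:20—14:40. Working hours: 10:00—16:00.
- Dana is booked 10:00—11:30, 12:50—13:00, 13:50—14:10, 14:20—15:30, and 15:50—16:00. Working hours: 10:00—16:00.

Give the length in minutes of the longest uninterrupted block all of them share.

Jamal free within 10:00–16:00: 10:10–10:30, 11:00–12:00, 12:20–14:20, 14:40–16:00.
Dana free within 10:00–16:00: 11:30–12:50, 13:00–13:50, 14:10–14:20, 15:30–15:50.
Diego ∩ Gita: 10:20–10:50, 11:10–12:10, 12:40–14:10.
Diego ∩ Gita ∩ Jamal: 10:20–10:30, 11:10–12:00, 12:40–14:10.
Diego ∩ Gita ∩ Jamal ∩ Dana: 11:30–12:00, 12:40–12:50, 13:00–13:50.
Common window lengths: 30, 10, 50 min; longest is 50.

50 minutes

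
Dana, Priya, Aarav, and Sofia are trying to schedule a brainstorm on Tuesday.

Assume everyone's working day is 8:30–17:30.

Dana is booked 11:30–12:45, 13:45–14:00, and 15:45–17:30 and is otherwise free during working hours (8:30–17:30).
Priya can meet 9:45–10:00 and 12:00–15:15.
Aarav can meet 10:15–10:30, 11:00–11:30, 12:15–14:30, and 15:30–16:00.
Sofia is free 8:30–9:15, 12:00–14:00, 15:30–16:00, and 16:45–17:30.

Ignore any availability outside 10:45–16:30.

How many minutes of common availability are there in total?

Dana free within 08:30–17:30: 08:30–11:30, 12:45–13:45, 14:00–15:45.
Dana ∩ Priya: 09:45–10:00, 12:45–13:45, 14:00–15:15.
Dana ∩ Priya ∩ Aarav: 12:45–13:45, 14:00–14:30.
Dana ∩ Priya ∩ Aarav ∩ Sofia: 12:45–13:45.
Restricted to 10:45–16:30: 12:45–13:45.
Total common minutes: 60.

60 minutes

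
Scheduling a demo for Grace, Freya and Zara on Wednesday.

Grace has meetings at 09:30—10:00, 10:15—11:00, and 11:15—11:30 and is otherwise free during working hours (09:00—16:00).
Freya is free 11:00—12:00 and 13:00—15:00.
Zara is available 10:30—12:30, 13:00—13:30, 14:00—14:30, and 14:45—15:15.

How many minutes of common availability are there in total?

120 minutes

Grace free within 09:00–16:00: 09:00–09:30, 10:00–10:15, 11:00–11:15, 11:30–16:00.
Grace ∩ Freya: 11:00–11:15, 11:30–12:00, 13:00–15:00.
Grace ∩ Freya ∩ Zara: 11:00–11:15, 11:30–12:00, 13:00–13:30, 14:00–14:30, 14:45–15:00.
Total common minutes: 15 + 30 + 30 + 30 + 15 = 120.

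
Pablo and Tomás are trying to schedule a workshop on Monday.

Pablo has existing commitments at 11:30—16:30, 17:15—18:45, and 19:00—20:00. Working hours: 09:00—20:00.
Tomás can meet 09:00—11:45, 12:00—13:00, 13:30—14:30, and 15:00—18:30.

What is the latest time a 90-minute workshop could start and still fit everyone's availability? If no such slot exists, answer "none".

Pablo free within 09:00–20:00: 09:00–11:30, 16:30–17:15, 18:45–19:00.
Pablo ∩ Tomás: 09:00–11:30, 16:30–17:15.
Windows ≥ 90 min: 09:00–11:30.
Latest start in the last window 09:00–11:30 is 11:30 − 90 min = 10:00.

10:00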